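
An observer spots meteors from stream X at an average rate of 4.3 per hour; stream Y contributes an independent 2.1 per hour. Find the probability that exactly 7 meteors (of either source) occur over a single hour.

Independent Poisson processes superpose: combined rate λ = 4.3 + 2.1 = 6.4 per hour.
So μ = 6.4.
P(N = 7) = e^(−6.4) · 6.4^7/7! ≈ 0.1450.

0.1450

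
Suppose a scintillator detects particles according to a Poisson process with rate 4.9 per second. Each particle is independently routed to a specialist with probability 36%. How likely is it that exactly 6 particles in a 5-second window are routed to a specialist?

Thinning: the particles that are routed to a specialist themselves form a Poisson process with rate 0.36 × 4.9 = 1.764 per second.
Over the interval, μ = 1.764 × 5 = 8.82 (a 5-second window = 5 seconds).
P(N = 6) = e^(−8.82) · 8.82^6/6! ≈ 0.0966.

0.0966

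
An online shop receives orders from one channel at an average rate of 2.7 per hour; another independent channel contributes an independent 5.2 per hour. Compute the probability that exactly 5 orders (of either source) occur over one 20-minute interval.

0.0758

Independent Poisson processes superpose: combined rate λ = 2.7 + 5.2 = 7.9 per hour.
Over the interval, μ = 7.9 × 1/3 ≈ 2.63333 (a 20-minute interval = 1/3 hours).
P(N = 5) = e^(−2.63333) · 2.63333^5/5! ≈ 0.0758.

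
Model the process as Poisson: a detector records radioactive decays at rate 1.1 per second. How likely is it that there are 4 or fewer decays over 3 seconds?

Over the interval, μ = 1.1 × 3 = 3.3 (3 seconds).
P(N ≤ 4) = Σ_{j=0}^{4} e^(−μ) μ^j/j! ≈ 0.7626.

0.7626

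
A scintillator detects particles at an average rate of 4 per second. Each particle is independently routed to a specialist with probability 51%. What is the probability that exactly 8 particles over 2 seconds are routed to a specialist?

Thinning: the particles that are routed to a specialist themselves form a Poisson process with rate 0.51 × 4 = 2.04 per second.
Over the interval, μ = 2.04 × 2 = 4.08 (2 seconds).
P(N = 8) = e^(−4.08) · 4.08^8/8! ≈ 0.0322.

0.0322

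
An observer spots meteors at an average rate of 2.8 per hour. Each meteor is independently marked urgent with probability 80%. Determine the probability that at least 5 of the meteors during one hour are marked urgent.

0.0769

Thinning: the meteors that are marked urgent themselves form a Poisson process with rate 0.8 × 2.8 = 2.24 per hour.
So μ = 2.24.
P(N ≥ 5) = 1 − P(N ≤ 4) ≈ 0.0769.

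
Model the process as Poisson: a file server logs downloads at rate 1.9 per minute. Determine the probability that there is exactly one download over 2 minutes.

Over the interval, μ = 1.9 × 2 = 3.8 (2 minutes).
P(N = 1) = e^(−μ) μ^1/1! = e^(−3.8) · 3.8^1/1 ≈ 0.0850.

0.0850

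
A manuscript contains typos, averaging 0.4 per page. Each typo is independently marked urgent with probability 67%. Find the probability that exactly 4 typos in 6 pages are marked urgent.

0.0558

Thinning: the typos that are marked urgent themselves form a Poisson process with rate 0.67 × 0.4 = 0.268 per page.
Over the interval, μ = 0.268 × 6 = 1.608 (6 pages).
P(N = 4) = e^(−1.608) · 1.608^4/4! ≈ 0.0558.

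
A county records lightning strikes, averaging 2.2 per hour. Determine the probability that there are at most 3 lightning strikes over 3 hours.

Over the interval, μ = 2.2 × 3 = 6.6 (3 hours).
P(N ≤ 3) = Σ_{j=0}^{3} e^(−μ) μ^j/j! ≈ 0.1052.

0.1052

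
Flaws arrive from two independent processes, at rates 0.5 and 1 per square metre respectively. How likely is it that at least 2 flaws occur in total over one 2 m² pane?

0.8009

Independent Poisson processes superpose: combined rate λ = 0.5 + 1 = 1.5 per square metre.
Over the interval, μ = 1.5 × 2 = 3 (a 2 m² pane = 2 square metres).
P(N ≥ 2) = 1 − P(N ≤ 1) ≈ 0.8009.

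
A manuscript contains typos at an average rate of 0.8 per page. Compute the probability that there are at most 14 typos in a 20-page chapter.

0.3675

Over the interval, μ = 0.8 × 20 = 16 (a 20-page chapter = 20 pages).
P(N ≤ 14) = Σ_{j=0}^{14} e^(−μ) μ^j/j! ≈ 0.3675.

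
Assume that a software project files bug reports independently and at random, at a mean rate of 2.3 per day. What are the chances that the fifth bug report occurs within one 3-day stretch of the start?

0.8177

Over the interval, μ = 2.3 × 3 = 6.9 (a 3-day stretch = 3 days).
The fifth arrival falls in the interval iff at least 5 events occur there: P(S_5 ≤ t) = P(N ≥ 5) = 1 − P(N ≤ 4) ≈ 0.8177.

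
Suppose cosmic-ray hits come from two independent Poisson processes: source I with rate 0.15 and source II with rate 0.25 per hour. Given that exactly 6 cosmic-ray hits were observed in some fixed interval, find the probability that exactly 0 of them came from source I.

Given the total, each event is independently from source I with probability p = λ_I/(λ_I+λ_II) = 0.15/0.4 = 0.3750.
So K ~ Binomial(6, 0.15/0.4): P(K = 0) = C(6,0) · (0.15/0.4)^0 · (0.25/0.4)^6 ≈ 0.0596.

0.0596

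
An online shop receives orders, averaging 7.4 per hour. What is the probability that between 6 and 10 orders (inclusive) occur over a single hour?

0.6181

With mean μ = 7.4 per hour,
P(6 ≤ N ≤ 10) = Σ_{j=6}^{10} e^(−7.4) · 7.4^j/j! ≈ 0.6181.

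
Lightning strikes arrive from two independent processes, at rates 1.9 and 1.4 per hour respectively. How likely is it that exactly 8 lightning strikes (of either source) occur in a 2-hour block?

0.1215

Independent Poisson processes superpose: combined rate λ = 1.9 + 1.4 = 3.3 per hour.
Over the interval, μ = 3.3 × 2 = 6.6 (a 2-hour block = 2 hours).
P(N = 8) = e^(−6.6) · 6.6^8/8! ≈ 0.1215.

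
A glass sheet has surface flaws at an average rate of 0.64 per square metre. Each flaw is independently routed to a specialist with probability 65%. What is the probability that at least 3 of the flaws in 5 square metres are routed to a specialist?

Thinning: the flaws that are routed to a specialist themselves form a Poisson process with rate 0.65 × 0.64 = 0.416 per square metre.
Over the interval, μ = 0.416 × 5 = 2.08 (5 square metres).
P(N ≥ 3) = 1 − P(N ≤ 2) ≈ 0.3450.

0.3450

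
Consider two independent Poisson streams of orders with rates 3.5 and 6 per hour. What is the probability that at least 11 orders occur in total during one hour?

0.3547

Independent Poisson processes superpose: combined rate λ = 3.5 + 6 = 9.5 per hour.
So μ = 9.5.
P(N ≥ 11) = 1 − P(N ≤ 10) ≈ 0.3547.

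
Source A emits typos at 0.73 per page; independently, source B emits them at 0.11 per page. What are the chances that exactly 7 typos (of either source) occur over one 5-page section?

Independent Poisson processes superpose: combined rate λ = 0.73 + 0.11 = 0.84 per page.
Over the interval, μ = 0.84 × 5 = 4.2 (a 5-page section = 5 pages).
P(N = 7) = e^(−4.2) · 4.2^7/7! ≈ 0.0686.

0.0686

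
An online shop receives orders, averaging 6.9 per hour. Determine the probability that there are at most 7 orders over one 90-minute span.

Over the interval, μ = 6.9 × 1.5 = 10.35 (a 90-minute span = 1.5 hours).
P(N ≤ 7) = Σ_{j=0}^{7} e^(−μ) μ^j/j! ≈ 0.1903.

0.1903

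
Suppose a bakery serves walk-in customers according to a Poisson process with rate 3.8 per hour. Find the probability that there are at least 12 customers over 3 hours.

0.4684

Over the interval, μ = 3.8 × 3 = 11.4 (3 hours).
P(N ≥ 12) = 1 − P(N ≤ 11) = 1 − Σ_{j=0}^{11} e^(−μ) μ^j/j! ≈ 0.4684.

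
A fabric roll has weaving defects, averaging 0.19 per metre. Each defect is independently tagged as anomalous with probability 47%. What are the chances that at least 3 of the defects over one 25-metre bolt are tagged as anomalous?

0.3860

Thinning: the defects that are tagged as anomalous themselves form a Poisson process with rate 0.47 × 0.19 = 0.0893 per metre.
Over the interval, μ = 0.0893 × 25 = 2.2325 (a 25-metre bolt = 25 metres).
P(N ≥ 3) = 1 − P(N ≤ 2) ≈ 0.3860.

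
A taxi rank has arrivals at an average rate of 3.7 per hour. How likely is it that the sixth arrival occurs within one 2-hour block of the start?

0.7474

Over the interval, μ = 3.7 × 2 = 7.4 (a 2-hour block = 2 hours).
The sixth arrival falls in the interval iff at least 6 events occur there: P(S_6 ≤ t) = P(N ≥ 6) = 1 − P(N ≤ 5) ≈ 0.7474.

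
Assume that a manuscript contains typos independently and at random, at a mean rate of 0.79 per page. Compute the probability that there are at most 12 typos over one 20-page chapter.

Over the interval, μ = 0.79 × 20 = 15.8 (a 20-page chapter = 20 pages).
P(N ≤ 12) = Σ_{j=0}^{12} e^(−μ) μ^j/j! ≈ 0.2067.

0.2067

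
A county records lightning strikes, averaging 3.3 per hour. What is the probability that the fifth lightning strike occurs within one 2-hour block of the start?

0.7873

Over the interval, μ = 3.3 × 2 = 6.6 (a 2-hour block = 2 hours).
The fifth arrival falls in the interval iff at least 5 events occur there: P(S_5 ≤ t) = P(N ≥ 5) = 1 − P(N ≤ 4) ≈ 0.7873.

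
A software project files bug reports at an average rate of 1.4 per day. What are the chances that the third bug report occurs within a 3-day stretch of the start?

Over the interval, μ = 1.4 × 3 = 4.2 (a 3-day stretch = 3 days).
The third arrival falls in the interval iff at least 3 events occur there: P(S_3 ≤ t) = P(N ≥ 3) = 1 − P(N ≤ 2) ≈ 0.7898.

0.7898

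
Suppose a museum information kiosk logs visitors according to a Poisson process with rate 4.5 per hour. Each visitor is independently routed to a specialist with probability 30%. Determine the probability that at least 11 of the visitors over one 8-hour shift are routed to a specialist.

0.5160

Thinning: the visitors that are routed to a specialist themselves form a Poisson process with rate 0.3 × 4.5 = 1.35 per hour.
Over the interval, μ = 1.35 × 8 = 10.8 (an 8-hour shift = 8 hours).
P(N ≥ 11) = 1 − P(N ≤ 10) ≈ 0.5160.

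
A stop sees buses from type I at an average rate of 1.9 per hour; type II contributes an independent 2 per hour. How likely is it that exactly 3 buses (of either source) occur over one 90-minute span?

Independent Poisson processes superpose: combined rate λ = 1.9 + 2 = 3.9 per hour.
Over the interval, μ = 3.9 × 1.5 = 5.85 (a 90-minute span = 1.5 hours).
P(N = 3) = e^(−5.85) · 5.85^3/3! ≈ 0.0961.

0.0961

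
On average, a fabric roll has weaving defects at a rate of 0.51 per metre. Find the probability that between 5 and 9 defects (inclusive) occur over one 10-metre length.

0.5413

Over the interval, μ = 0.51 × 10 = 5.1 (a 10-metre length = 10 metres).
P(5 ≤ N ≤ 9) = Σ_{j=5}^{9} e^(−5.1) · 5.1^j/j! ≈ 0.5413.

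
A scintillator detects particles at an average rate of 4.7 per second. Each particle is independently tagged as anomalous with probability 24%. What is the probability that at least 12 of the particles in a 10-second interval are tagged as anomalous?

0.4541

Thinning: the particles that are tagged as anomalous themselves form a Poisson process with rate 0.24 × 4.7 = 1.128 per second.
Over the interval, μ = 1.128 × 10 = 11.28 (a 10-second interval = 10 seconds).
P(N ≥ 12) = 1 − P(N ≤ 11) ≈ 0.4541.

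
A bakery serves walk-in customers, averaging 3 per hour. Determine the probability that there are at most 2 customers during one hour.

With mean μ = 3 per hour,
P(N ≤ 2) = Σ_{j=0}^{2} e^(−μ) μ^j/j! ≈ 0.4232.

0.4232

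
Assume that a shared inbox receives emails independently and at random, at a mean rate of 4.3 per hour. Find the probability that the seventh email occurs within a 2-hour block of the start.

Over the interval, μ = 4.3 × 2 = 8.6 (a 2-hour block = 2 hours).
The seventh arrival falls in the interval iff at least 7 events occur there: P(S_7 ≤ t) = P(N ≥ 7) = 1 − P(N ≤ 6) ≈ 0.7543.

0.7543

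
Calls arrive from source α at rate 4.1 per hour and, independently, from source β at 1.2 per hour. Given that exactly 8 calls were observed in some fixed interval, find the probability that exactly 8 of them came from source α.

0.1283

Given the total, each event is independently from source α with probability p = λ_α/(λ_α+λ_β) = 4.1/5.3 ≈ 0.7736.
So K ~ Binomial(8, 4.1/5.3): P(K = 8) = C(8,8) · (4.1/5.3)^8 · (1.2/5.3)^0 ≈ 0.1283.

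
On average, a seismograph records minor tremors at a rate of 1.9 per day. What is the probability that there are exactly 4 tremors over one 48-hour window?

0.1944

Over the interval, μ = 1.9 × 2 = 3.8 (a 48-hour window = 2 days).
P(N = 4) = e^(−μ) μ^4/4! = e^(−3.8) · 3.8^4/24 ≈ 0.1944.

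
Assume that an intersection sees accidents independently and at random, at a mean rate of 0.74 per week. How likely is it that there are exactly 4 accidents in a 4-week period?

Over the interval, μ = 0.74 × 4 = 2.96 (a 4-week period = 4 weeks).
P(N = 4) = e^(−μ) μ^4/4! = e^(−2.96) · 2.96^4/24 ≈ 0.1657.

0.1657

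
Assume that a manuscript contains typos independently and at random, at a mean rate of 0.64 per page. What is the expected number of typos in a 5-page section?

E[N] = λt = 0.64 × 5 = 3.2 (a 5-page section = 5 pages).

3.2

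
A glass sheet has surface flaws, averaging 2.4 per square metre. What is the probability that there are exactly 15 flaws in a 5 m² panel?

Over the interval, μ = 2.4 × 5 = 12 (a 5 m² panel = 5 square metres).
P(N = 15) = e^(−μ) μ^15/15! = e^(−12) · 12^15/1307674368000 ≈ 0.0724.

0.0724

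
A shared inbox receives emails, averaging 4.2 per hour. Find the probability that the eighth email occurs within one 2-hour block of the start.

Over the interval, μ = 4.2 × 2 = 8.4 (a 2-hour block = 2 hours).
The eighth arrival falls in the interval iff at least 8 events occur there: P(S_8 ≤ t) = P(N ≥ 8) = 1 − P(N ≤ 7) ≈ 0.6013.

0.6013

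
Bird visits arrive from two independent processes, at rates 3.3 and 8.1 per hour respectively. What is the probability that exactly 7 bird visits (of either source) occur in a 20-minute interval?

0.0508

Independent Poisson processes superpose: combined rate λ = 3.3 + 8.1 = 11.4 per hour.
Over the interval, μ = 11.4 × 1/3 = 3.8 (a 20-minute interval = 1/3 hours).
P(N = 7) = e^(−3.8) · 3.8^7/7! ≈ 0.0508.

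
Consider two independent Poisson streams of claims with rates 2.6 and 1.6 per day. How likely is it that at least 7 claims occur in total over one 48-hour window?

0.7330

Independent Poisson processes superpose: combined rate λ = 2.6 + 1.6 = 4.2 per day.
Over the interval, μ = 4.2 × 2 = 8.4 (a 48-hour window = 2 days).
P(N ≥ 7) = 1 − P(N ≤ 6) ≈ 0.7330.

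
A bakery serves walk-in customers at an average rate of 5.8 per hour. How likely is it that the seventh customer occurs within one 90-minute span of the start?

0.7645

Over the interval, μ = 5.8 × 1.5 = 8.7 (a 90-minute span = 1.5 hours).
The seventh arrival falls in the interval iff at least 7 events occur there: P(S_7 ≤ t) = P(N ≥ 7) = 1 − P(N ≤ 6) ≈ 0.7645.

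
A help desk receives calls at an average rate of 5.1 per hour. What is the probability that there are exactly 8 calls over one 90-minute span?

Over the interval, μ = 5.1 × 1.5 = 7.65 (a 90-minute span = 1.5 hours).
P(N = 8) = e^(−μ) μ^8/8! = e^(−7.65) · 7.65^8/40320 ≈ 0.1385.

0.1385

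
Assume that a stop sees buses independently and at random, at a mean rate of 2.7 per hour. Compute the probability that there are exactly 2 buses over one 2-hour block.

Over the interval, μ = 2.7 × 2 = 5.4 (a 2-hour block = 2 hours).
P(N = 2) = e^(−μ) μ^2/2! = e^(−5.4) · 5.4^2/2 ≈ 0.0659.

0.0659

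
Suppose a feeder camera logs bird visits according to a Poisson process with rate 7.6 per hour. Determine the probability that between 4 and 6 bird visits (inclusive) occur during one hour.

With mean μ = 7.6 per hour,
P(4 ≤ N ≤ 6) = Σ_{j=4}^{6} e^(−7.6) · 7.6^j/j! ≈ 0.3092.

0.3092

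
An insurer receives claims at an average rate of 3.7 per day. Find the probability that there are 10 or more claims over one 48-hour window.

Over the interval, μ = 3.7 × 2 = 7.4 (a 48-hour window = 2 days).
P(N ≥ 10) = 1 − P(N ≤ 9) = 1 − Σ_{j=0}^{9} e^(−μ) μ^j/j! ≈ 0.2123.

0.2123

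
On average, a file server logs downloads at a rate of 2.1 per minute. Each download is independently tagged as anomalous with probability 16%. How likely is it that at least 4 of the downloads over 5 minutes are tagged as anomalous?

0.0902

Thinning: the downloads that are tagged as anomalous themselves form a Poisson process with rate 0.16 × 2.1 = 0.336 per minute.
Over the interval, μ = 0.336 × 5 = 1.68 (5 minutes).
P(N ≥ 4) = 1 − P(N ≤ 3) ≈ 0.0902.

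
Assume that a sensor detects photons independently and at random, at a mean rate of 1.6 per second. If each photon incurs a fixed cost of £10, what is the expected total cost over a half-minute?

£480

E[N] = 1.6 × 30 = 48 (a half-minute = 30 seconds); E[cost] = 48 × £10 = £480.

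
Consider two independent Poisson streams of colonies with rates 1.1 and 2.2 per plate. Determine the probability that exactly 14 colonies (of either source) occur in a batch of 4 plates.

Independent Poisson processes superpose: combined rate λ = 1.1 + 2.2 = 3.3 per plate.
Over the interval, μ = 3.3 × 4 = 13.2 (a batch of 4 plates = 4 plates).
P(N = 14) = e^(−13.2) · 13.2^14/14! ≈ 0.1035.

0.1035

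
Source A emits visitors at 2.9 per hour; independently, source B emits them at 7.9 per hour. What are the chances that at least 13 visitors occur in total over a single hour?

0.2896

Independent Poisson processes superpose: combined rate λ = 2.9 + 7.9 = 10.8 per hour.
So μ = 10.8.
P(N ≥ 13) = 1 − P(N ≤ 12) ≈ 0.2896.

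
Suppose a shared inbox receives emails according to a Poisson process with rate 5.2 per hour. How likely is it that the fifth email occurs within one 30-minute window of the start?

Over the interval, μ = 5.2 × 0.5 = 2.6 (a 30-minute window = 0.5 hours).
The fifth arrival falls in the interval iff at least 5 events occur there: P(S_5 ≤ t) = P(N ≥ 5) = 1 − P(N ≤ 4) ≈ 0.1226.

0.1226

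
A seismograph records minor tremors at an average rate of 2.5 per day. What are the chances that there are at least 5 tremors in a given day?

With mean μ = 2.5 per day,
P(N ≥ 5) = 1 − P(N ≤ 4) = 1 − Σ_{j=0}^{4} e^(−μ) μ^j/j! ≈ 0.1088.

0.1088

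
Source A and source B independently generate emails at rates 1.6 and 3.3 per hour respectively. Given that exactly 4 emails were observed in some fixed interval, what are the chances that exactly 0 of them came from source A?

0.2057

Given the total, each event is independently from source A with probability p = λ_A/(λ_A+λ_B) = 1.6/4.9 ≈ 0.3265.
So K ~ Binomial(4, 1.6/4.9): P(K = 0) = C(4,0) · (1.6/4.9)^0 · (3.3/4.9)^4 ≈ 0.2057.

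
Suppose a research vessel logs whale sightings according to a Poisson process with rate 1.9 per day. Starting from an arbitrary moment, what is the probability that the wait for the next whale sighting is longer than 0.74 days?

0.2451

The wait for the next event is exponential with rate λ = 1.9 per day.
P(T > 0.74) = e^(−λt) = e^(−1.9 × 0.74) = e^(−1.406) ≈ 0.2451.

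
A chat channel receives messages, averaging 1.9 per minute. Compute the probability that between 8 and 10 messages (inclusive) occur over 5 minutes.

0.3767

Over the interval, μ = 1.9 × 5 = 9.5 (5 minutes).
P(8 ≤ N ≤ 10) = Σ_{j=8}^{10} e^(−9.5) · 9.5^j/j! ≈ 0.3767.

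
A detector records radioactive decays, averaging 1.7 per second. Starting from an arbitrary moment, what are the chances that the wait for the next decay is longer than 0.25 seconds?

0.6538

The wait for the next event is exponential with rate λ = 1.7 per second.
P(T > 0.25) = e^(−λt) = e^(−1.7 × 0.25) = e^(−0.425) ≈ 0.6538.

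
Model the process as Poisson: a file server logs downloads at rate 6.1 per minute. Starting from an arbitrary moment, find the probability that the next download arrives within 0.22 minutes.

Inter-arrival times are exponential with rate λ = 6.1 per minute.
P(T ≤ 0.22) = 1 − e^(−λt) = 1 − e^(−6.1 × 0.22) = 1 − e^(−1.342) ≈ 0.7387.

0.7387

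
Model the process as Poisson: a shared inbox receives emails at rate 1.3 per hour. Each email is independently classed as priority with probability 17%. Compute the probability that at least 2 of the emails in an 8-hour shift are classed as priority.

0.5276

Thinning: the emails that are classed as priority themselves form a Poisson process with rate 0.17 × 1.3 = 0.221 per hour.
Over the interval, μ = 0.221 × 8 = 1.768 (an 8-hour shift = 8 hours).
P(N ≥ 2) = 1 − P(N ≤ 1) ≈ 0.5276.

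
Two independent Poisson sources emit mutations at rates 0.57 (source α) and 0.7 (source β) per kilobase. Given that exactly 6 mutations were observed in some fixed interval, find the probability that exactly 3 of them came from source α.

Given the total, each event is independently from source α with probability p = λ_α/(λ_α+λ_β) = 0.57/1.27 ≈ 0.4488.
So K ~ Binomial(6, 0.57/1.27): P(K = 3) = C(6,3) · (0.57/1.27)^3 · (0.7/1.27)^3 ≈ 0.3028.

0.3028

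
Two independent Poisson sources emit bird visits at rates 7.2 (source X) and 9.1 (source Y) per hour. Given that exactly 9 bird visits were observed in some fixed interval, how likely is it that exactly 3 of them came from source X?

0.2192

Given the total, each event is independently from source X with probability p = λ_X/(λ_X+λ_Y) = 7.2/16.3 ≈ 0.4417.
So K ~ Binomial(9, 7.2/16.3): P(K = 3) = C(9,3) · (7.2/16.3)^3 · (9.1/16.3)^6 ≈ 0.2192.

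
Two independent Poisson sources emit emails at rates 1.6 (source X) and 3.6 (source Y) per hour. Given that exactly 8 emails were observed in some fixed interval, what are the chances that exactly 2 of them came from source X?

0.2919

Given the total, each event is independently from source X with probability p = λ_X/(λ_X+λ_Y) = 1.6/5.2 ≈ 0.3077.
So K ~ Binomial(8, 1.6/5.2): P(K = 2) = C(8,2) · (1.6/5.2)^2 · (3.6/5.2)^6 ≈ 0.2919.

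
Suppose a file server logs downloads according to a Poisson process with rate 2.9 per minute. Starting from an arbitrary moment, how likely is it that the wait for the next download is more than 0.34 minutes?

The wait for the next event is exponential with rate λ = 2.9 per minute.
P(T > 0.34) = e^(−λt) = e^(−2.9 × 0.34) = e^(−0.986) ≈ 0.3731.

0.3731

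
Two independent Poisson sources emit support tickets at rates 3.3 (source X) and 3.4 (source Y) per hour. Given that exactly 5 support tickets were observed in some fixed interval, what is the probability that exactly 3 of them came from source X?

Given the total, each event is independently from source X with probability p = λ_X/(λ_X+λ_Y) = 3.3/6.7 ≈ 0.4925.
So K ~ Binomial(5, 3.3/6.7): P(K = 3) = C(5,3) · (3.3/6.7)^3 · (3.4/6.7)^2 ≈ 0.3077.

0.3077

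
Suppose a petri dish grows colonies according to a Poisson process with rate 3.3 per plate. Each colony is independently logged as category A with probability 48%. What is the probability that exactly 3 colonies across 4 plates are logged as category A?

Thinning: the colonies that are logged as category A themselves form a Poisson process with rate 0.48 × 3.3 = 1.584 per plate.
Over the interval, μ = 1.584 × 4 = 6.336 (4 plates).
P(N = 3) = e^(−6.336) · 6.336^3/3! ≈ 0.0751.

0.0751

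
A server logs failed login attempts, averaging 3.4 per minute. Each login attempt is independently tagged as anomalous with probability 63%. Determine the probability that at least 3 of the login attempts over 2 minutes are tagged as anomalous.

0.8006

Thinning: the login attempts that are tagged as anomalous themselves form a Poisson process with rate 0.63 × 3.4 = 2.142 per minute.
Over the interval, μ = 2.142 × 2 = 4.284 (2 minutes).
P(N ≥ 3) = 1 − P(N ≤ 2) ≈ 0.8006.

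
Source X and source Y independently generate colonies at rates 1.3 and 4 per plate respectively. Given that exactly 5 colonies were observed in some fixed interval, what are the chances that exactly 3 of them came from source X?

Given the total, each event is independently from source X with probability p = λ_X/(λ_X+λ_Y) = 1.3/5.3 ≈ 0.2453.
So K ~ Binomial(5, 1.3/5.3): P(K = 3) = C(5,3) · (1.3/5.3)^3 · (4/5.3)^2 ≈ 0.0841.

0.0841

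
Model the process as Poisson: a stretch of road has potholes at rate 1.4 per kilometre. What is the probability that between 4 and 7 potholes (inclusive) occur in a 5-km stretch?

0.5169

Over the interval, μ = 1.4 × 5 = 7 (a 5-km stretch = 5 kilometres).
P(4 ≤ N ≤ 7) = Σ_{j=4}^{7} e^(−7) · 7^j/j! ≈ 0.5169.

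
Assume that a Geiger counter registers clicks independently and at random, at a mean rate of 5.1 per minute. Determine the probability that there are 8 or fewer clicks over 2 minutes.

Over the interval, μ = 5.1 × 2 = 10.2 (2 minutes).
P(N ≤ 8) = Σ_{j=0}^{8} e^(−μ) μ^j/j! ≈ 0.3108.

0.3108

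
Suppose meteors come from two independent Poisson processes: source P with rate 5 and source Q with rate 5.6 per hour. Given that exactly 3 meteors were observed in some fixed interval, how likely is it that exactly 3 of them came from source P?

Given the total, each event is independently from source P with probability p = λ_P/(λ_P+λ_Q) = 5/10.6 ≈ 0.4717.
So K ~ Binomial(3, 5/10.6): P(K = 3) = C(3,3) · (5/10.6)^3 · (5.6/10.6)^0 ≈ 0.1050.

0.1050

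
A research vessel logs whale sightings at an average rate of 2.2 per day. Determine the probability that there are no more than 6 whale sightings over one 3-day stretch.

0.5108

Over the interval, μ = 2.2 × 3 = 6.6 (a 3-day stretch = 3 days).
P(N ≤ 6) = Σ_{j=0}^{6} e^(−μ) μ^j/j! ≈ 0.5108.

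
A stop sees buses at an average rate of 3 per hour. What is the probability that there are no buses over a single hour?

With mean μ = 3 per hour,
P(N = 0) = e^(−μ) μ^0/0! = e^(−3) · 3^0/1 ≈ 0.0498.

0.0498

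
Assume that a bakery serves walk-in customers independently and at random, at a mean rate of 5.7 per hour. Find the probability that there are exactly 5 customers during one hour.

With mean μ = 5.7 per hour,
P(N = 5) = e^(−μ) μ^5/5! = e^(−5.7) · 5.7^5/120 ≈ 0.1678.

0.1678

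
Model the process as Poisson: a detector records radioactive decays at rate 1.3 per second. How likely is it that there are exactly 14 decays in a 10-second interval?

0.1021

Over the interval, μ = 1.3 × 10 = 13 (a 10-second interval = 10 seconds).
P(N = 14) = e^(−μ) μ^14/14! = e^(−13) · 13^14/87178291200 ≈ 0.1021.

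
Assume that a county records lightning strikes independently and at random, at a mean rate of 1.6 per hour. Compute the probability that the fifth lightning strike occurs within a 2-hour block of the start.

0.2194

Over the interval, μ = 1.6 × 2 = 3.2 (a 2-hour block = 2 hours).
The fifth arrival falls in the interval iff at least 5 events occur there: P(S_5 ≤ t) = P(N ≥ 5) = 1 − P(N ≤ 4) ≈ 0.2194.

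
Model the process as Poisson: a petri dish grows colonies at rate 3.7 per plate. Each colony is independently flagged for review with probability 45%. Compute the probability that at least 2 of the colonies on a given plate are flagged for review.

Thinning: the colonies that are flagged for review themselves form a Poisson process with rate 0.45 × 3.7 = 1.665 per plate.
So μ = 1.665.
P(N ≥ 2) = 1 − P(N ≤ 1) ≈ 0.4958.

0.4958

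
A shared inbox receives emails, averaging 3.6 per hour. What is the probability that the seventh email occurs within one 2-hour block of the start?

0.5796

Over the interval, μ = 3.6 × 2 = 7.2 (a 2-hour block = 2 hours).
The seventh arrival falls in the interval iff at least 7 events occur there: P(S_7 ≤ t) = P(N ≥ 7) = 1 − P(N ≤ 6) ≈ 0.5796.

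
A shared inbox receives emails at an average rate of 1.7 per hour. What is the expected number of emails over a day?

E[N] = λt = 1.7 × 24 = 40.8 (a day = 24 hours).

40.8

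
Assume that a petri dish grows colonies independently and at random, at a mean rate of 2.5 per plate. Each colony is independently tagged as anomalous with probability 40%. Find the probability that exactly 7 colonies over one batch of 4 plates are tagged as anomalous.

Thinning: the colonies that are tagged as anomalous themselves form a Poisson process with rate 0.4 × 2.5 = 1 per plate.
Over the interval, μ = 1 × 4 = 4 (a batch of 4 plates = 4 plates).
P(N = 7) = e^(−4) · 4^7/7! ≈ 0.0595.

0.0595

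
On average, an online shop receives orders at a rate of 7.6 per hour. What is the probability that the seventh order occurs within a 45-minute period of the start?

0.3456

Over the interval, μ = 7.6 × 0.75 = 5.7 (a 45-minute period = 0.75 hours).
The seventh arrival falls in the interval iff at least 7 events occur there: P(S_7 ≤ t) = P(N ≥ 7) = 1 − P(N ≤ 6) ≈ 0.3456.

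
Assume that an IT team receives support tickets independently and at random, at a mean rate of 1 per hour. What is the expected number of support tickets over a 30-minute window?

0.5

E[N] = λt = 1 × 0.5 = 0.5 (a 30-minute window = 0.5 hours).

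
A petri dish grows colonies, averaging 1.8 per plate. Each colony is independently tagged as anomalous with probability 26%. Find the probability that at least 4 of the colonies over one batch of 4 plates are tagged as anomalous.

0.1205

Thinning: the colonies that are tagged as anomalous themselves form a Poisson process with rate 0.26 × 1.8 = 0.468 per plate.
Over the interval, μ = 0.468 × 4 = 1.872 (a batch of 4 plates = 4 plates).
P(N ≥ 4) = 1 − P(N ≤ 3) ≈ 0.1205.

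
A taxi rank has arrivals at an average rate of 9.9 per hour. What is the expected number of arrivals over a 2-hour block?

19.8

E[N] = λt = 9.9 × 2 = 19.8 (a 2-hour block = 2 hours).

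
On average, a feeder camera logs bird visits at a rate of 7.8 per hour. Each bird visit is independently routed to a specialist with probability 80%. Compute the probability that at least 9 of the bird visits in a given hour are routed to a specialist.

Thinning: the bird visits that are routed to a specialist themselves form a Poisson process with rate 0.8 × 7.8 = 6.24 per hour.
So μ = 6.24.
P(N ≥ 9) = 1 − P(N ≤ 8) ≈ 0.1785.

0.1785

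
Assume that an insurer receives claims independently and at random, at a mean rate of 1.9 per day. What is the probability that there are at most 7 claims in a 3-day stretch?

Over the interval, μ = 1.9 × 3 = 5.7 (a 3-day stretch = 3 days).
P(N ≤ 7) = Σ_{j=0}^{7} e^(−μ) μ^j/j! ≈ 0.7841.

0.7841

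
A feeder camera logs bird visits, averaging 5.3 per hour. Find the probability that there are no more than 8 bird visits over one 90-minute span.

0.5995

Over the interval, μ = 5.3 × 1.5 = 7.95 (a 90-minute span = 1.5 hours).
P(N ≤ 8) = Σ_{j=0}^{8} e^(−μ) μ^j/j! ≈ 0.5995.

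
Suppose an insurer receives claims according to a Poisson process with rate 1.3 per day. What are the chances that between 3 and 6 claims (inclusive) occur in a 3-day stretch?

Over the interval, μ = 1.3 × 3 = 3.9 (a 3-day stretch = 3 days).
P(3 ≤ N ≤ 6) = Σ_{j=3}^{6} e^(−3.9) · 3.9^j/j! ≈ 0.6464.

0.6464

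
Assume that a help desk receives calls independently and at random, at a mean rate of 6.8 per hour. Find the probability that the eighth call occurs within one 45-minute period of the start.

0.1440

Over the interval, μ = 6.8 × 0.75 = 5.1 (a 45-minute period = 0.75 hours).
The eighth arrival falls in the interval iff at least 8 events occur there: P(S_8 ≤ t) = P(N ≥ 8) = 1 − P(N ≤ 7) ≈ 0.1440.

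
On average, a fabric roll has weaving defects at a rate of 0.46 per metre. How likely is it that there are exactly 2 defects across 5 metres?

0.2652

Over the interval, μ = 0.46 × 5 = 2.3 (5 metres).
P(N = 2) = e^(−μ) μ^2/2! = e^(−2.3) · 2.3^2/2 ≈ 0.2652.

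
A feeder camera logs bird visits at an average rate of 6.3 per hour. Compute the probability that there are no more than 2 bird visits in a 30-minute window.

0.3904

Over the interval, μ = 6.3 × 0.5 = 3.15 (a 30-minute window = 0.5 hours).
P(N ≤ 2) = Σ_{j=0}^{2} e^(−μ) μ^j/j! ≈ 0.3904.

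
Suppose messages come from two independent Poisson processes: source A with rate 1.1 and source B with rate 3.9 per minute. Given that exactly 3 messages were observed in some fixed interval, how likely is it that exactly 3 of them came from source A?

Given the total, each event is independently from source A with probability p = λ_A/(λ_A+λ_B) = 1.1/5 = 0.2200.
So K ~ Binomial(3, 1.1/5): P(K = 3) = C(3,3) · (1.1/5)^3 · (3.9/5)^0 ≈ 0.0106.

0.0106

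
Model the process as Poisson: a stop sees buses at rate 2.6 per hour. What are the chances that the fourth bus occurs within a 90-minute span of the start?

0.5468

Over the interval, μ = 2.6 × 1.5 = 3.9 (a 90-minute span = 1.5 hours).
The fourth arrival falls in the interval iff at least 4 events occur there: P(S_4 ≤ t) = P(N ≥ 4) = 1 − P(N ≤ 3) ≈ 0.5468.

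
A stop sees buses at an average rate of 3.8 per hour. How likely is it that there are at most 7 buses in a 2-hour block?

Over the interval, μ = 3.8 × 2 = 7.6 (a 2-hour block = 2 hours).
P(N ≤ 7) = Σ_{j=0}^{7} e^(−μ) μ^j/j! ≈ 0.5100.

0.5100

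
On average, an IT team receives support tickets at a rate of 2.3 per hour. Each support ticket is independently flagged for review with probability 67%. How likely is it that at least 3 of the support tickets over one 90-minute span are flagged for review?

0.4070

Thinning: the support tickets that are flagged for review themselves form a Poisson process with rate 0.67 × 2.3 = 1.541 per hour.
Over the interval, μ = 1.541 × 1.5 = 2.3115 (a 90-minute span = 1.5 hours).
P(N ≥ 3) = 1 − P(N ≤ 2) ≈ 0.4070.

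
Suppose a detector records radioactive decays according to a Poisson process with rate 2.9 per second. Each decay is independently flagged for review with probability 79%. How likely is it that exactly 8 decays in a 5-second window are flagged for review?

Thinning: the decays that are flagged for review themselves form a Poisson process with rate 0.79 × 2.9 = 2.291 per second.
Over the interval, μ = 2.291 × 5 = 11.455 (a 5-second window = 5 seconds).
P(N = 8) = e^(−11.455) · 11.455^8/8! ≈ 0.0779.

0.0779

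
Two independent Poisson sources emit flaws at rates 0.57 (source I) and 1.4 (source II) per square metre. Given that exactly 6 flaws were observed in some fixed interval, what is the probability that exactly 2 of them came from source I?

0.3203

Given the total, each event is independently from source I with probability p = λ_I/(λ_I+λ_II) = 0.57/1.97 ≈ 0.2893.
So K ~ Binomial(6, 0.57/1.97): P(K = 2) = C(6,2) · (0.57/1.97)^2 · (1.4/1.97)^4 ≈ 0.3203.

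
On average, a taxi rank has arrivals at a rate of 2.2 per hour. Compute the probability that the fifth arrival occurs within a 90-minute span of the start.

0.2374

Over the interval, μ = 2.2 × 1.5 = 3.3 (a 90-minute span = 1.5 hours).
The fifth arrival falls in the interval iff at least 5 events occur there: P(S_5 ≤ t) = P(N ≥ 5) = 1 − P(N ≤ 4) ≈ 0.2374.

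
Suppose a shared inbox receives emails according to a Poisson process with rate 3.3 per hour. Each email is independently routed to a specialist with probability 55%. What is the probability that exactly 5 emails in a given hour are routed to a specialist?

Thinning: the emails that are routed to a specialist themselves form a Poisson process with rate 0.55 × 3.3 = 1.815 per hour.
So μ = 1.815.
P(N = 5) = e^(−1.815) · 1.815^5/5! ≈ 0.0267.

0.0267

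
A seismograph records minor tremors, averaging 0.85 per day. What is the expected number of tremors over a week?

5.95

E[N] = λt = 0.85 × 7 = 5.95 (a week = 7 days).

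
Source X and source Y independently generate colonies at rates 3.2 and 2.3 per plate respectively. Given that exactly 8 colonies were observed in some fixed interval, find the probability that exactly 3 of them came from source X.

Given the total, each event is independently from source X with probability p = λ_X/(λ_X+λ_Y) = 3.2/5.5 ≈ 0.5818.
So K ~ Binomial(8, 3.2/5.5): P(K = 3) = C(8,3) · (3.2/5.5)^3 · (2.3/5.5)^5 ≈ 0.1411.

0.1411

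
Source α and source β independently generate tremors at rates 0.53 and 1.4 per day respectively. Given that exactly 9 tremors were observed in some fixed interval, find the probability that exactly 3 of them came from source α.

Given the total, each event is independently from source α with probability p = λ_α/(λ_α+λ_β) = 0.53/1.93 ≈ 0.2746.
So K ~ Binomial(9, 0.53/1.93): P(K = 3) = C(9,3) · (0.53/1.93)^3 · (1.4/1.93)^6 ≈ 0.2534.

0.2534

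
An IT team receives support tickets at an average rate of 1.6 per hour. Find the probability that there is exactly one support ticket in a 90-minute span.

Over the interval, μ = 1.6 × 1.5 = 2.4 (a 90-minute span = 1.5 hours).
P(N = 1) = e^(−μ) μ^1/1! = e^(−2.4) · 2.4^1/1 ≈ 0.2177.

0.2177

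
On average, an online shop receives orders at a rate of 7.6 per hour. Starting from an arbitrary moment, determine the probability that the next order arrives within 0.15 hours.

Inter-arrival times are exponential with rate λ = 7.6 per hour.
P(T ≤ 0.15) = 1 − e^(−λt) = 1 − e^(−7.6 × 0.15) = 1 − e^(−1.14) ≈ 0.6802.

0.6802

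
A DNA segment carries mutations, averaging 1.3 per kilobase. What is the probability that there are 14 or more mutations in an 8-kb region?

Over the interval, μ = 1.3 × 8 = 10.4 (an 8-kb region = 8 kilobases).
P(N ≥ 14) = 1 − P(N ≤ 13) = 1 − Σ_{j=0}^{13} e^(−μ) μ^j/j! ≈ 0.1664.

0.1664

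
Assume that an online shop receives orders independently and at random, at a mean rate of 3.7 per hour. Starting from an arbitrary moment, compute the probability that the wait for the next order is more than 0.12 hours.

The wait for the next event is exponential with rate λ = 3.7 per hour.
P(T > 0.12) = e^(−λt) = e^(−3.7 × 0.12) = e^(−0.444) ≈ 0.6415.

0.6415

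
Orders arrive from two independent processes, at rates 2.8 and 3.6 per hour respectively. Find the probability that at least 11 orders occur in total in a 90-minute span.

0.3671

Independent Poisson processes superpose: combined rate λ = 2.8 + 3.6 = 6.4 per hour.
Over the interval, μ = 6.4 × 1.5 = 9.6 (a 90-minute span = 1.5 hours).
P(N ≥ 11) = 1 − P(N ≤ 10) ≈ 0.3671.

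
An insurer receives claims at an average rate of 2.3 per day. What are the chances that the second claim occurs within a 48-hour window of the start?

Over the interval, μ = 2.3 × 2 = 4.6 (a 48-hour window = 2 days).
The second arrival falls in the interval iff at least 2 events occur there: P(S_2 ≤ t) = P(N ≥ 2) = 1 − P(N ≤ 1) ≈ 0.9437.

0.9437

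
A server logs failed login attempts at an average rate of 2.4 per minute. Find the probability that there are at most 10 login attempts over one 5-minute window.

Over the interval, μ = 2.4 × 5 = 12 (a 5-minute window = 5 minutes).
P(N ≤ 10) = Σ_{j=0}^{10} e^(−μ) μ^j/j! ≈ 0.3472.

0.3472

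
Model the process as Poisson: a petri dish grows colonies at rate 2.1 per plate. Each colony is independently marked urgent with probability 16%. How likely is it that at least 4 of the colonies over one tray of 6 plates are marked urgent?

0.1458

Thinning: the colonies that are marked urgent themselves form a Poisson process with rate 0.16 × 2.1 = 0.336 per plate.
Over the interval, μ = 0.336 × 6 = 2.016 (a tray of 6 plates = 6 plates).
P(N ≥ 4) = 1 − P(N ≤ 3) ≈ 0.1458.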